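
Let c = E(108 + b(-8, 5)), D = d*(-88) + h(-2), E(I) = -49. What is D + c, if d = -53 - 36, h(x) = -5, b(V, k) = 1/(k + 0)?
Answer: 7778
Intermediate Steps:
b(V, k) = 1/k
d = -89
D = 7827 (D = -89*(-88) - 5 = 7832 - 5 = 7827)
c = -49
D + c = 7827 - 49 = 7778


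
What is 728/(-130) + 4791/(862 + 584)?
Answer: -5511/2410 ≈ -2.2867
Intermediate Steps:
728/(-130) + 4791/(862 + 584) = 728*(-1/130) + 4791/1446 = -28/5 + 4791*(1/1446) = -28/5 + 1597/482 = -5511/2410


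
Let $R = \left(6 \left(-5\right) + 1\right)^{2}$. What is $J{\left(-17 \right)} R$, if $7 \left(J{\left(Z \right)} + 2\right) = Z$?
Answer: $- \frac{26071}{7} \approx -3724.4$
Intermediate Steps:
$R = 841$ ($R = \left(-30 + 1\right)^{2} = \left(-29\right)^{2} = 841$)
$J{\left(Z \right)} = -2 + \frac{Z}{7}$
$J{\left(-17 \right)} R = \left(-2 + \frac{1}{7} \left(-17\right)\right) 841 = \left(-2 - \frac{17}{7}\right) 841 = \left(- \frac{31}{7}\right) 841 = - \frac{26071}{7}$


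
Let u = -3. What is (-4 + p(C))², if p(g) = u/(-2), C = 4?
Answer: 25/4 ≈ 6.2500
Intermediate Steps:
p(g) = 3/2 (p(g) = -3/(-2) = -3*(-½) = 3/2)
(-4 + p(C))² = (-4 + 3/2)² = (-5/2)² = 25/4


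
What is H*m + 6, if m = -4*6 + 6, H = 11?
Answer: -192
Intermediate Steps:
m = -18 (m = -24 + 6 = -18)
H*m + 6 = 11*(-18) + 6 = -198 + 6 = -192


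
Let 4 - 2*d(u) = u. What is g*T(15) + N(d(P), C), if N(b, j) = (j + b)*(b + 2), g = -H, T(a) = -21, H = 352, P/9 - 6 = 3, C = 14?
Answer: 33145/4 ≈ 8286.3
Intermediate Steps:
P = 81 (P = 54 + 9*3 = 54 + 27 = 81)
g = -352 (g = -1*352 = -352)
d(u) = 2 - u/2
N(b, j) = (2 + b)*(b + j) (N(b, j) = (b + j)*(2 + b) = (2 + b)*(b + j))
g*T(15) + N(d(P), C) = -352*(-21) + ((2 - 1/2*81)**2 + 2*(2 - 1/2*81) + 2*14 + (2 - 1/2*81)*14) = 7392 + ((2 - 81/2)**2 + 2*(2 - 81/2) + 28 + (2 - 81/2)*14) = 7392 + ((-77/2)**2 + 2*(-77/2) + 28 - 77/2*14) = 7392 + (5929/4 - 77 + 28 - 539) = 7392 + 3577/4 = 33145/4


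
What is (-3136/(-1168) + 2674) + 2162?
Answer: 353224/73 ≈ 4838.7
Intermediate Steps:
(-3136/(-1168) + 2674) + 2162 = (-3136*(-1/1168) + 2674) + 2162 = (196/73 + 2674) + 2162 = 195398/73 + 2162 = 353224/73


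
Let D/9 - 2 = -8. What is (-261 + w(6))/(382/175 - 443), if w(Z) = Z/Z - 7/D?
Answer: 2455775/4165722 ≈ 0.58952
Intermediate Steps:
D = -54 (D = 18 + 9*(-8) = 18 - 72 = -54)
w(Z) = 61/54 (w(Z) = Z/Z - 7/(-54) = 1 - 7*(-1/54) = 1 + 7/54 = 61/54)
(-261 + w(6))/(382/175 - 443) = (-261 + 61/54)/(382/175 - 443) = -14033/(54*(382*(1/175) - 443)) = -14033/(54*(382/175 - 443)) = -14033/(54*(-77143/175)) = -14033/54*(-175/77143) = 2455775/4165722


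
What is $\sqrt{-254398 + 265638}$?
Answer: $2 \sqrt{2810} \approx 106.02$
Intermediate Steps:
$\sqrt{-254398 + 265638} = \sqrt{11240} = 2 \sqrt{2810}$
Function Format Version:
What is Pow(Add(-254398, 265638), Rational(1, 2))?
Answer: Mul(2, Pow(2810, Rational(1, 2))) ≈ 106.02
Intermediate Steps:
Pow(Add(-254398, 265638), Rational(1, 2)) = Pow(11240, Rational(1, 2)) = Mul(2, Pow(2810, Rational(1, 2)))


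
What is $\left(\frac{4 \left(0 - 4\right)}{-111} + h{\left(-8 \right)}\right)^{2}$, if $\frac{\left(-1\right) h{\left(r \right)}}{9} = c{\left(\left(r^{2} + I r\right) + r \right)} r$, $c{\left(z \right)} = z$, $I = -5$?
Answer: $\frac{588669493504}{12321} \approx 4.7778 \cdot 10^{7}$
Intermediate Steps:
$h{\left(r \right)} = - 9 r \left(r^{2} - 4 r\right)$ ($h{\left(r \right)} = - 9 \left(\left(r^{2} - 5 r\right) + r\right) r = - 9 \left(r^{2} - 4 r\right) r = - 9 r \left(r^{2} - 4 r\right)$)
$\left(\frac{4 \left(0 - 4\right)}{-111} + h{\left(-8 \right)}\right)^{2} = \left(\frac{4 \left(0 - 4\right)}{-111} + 9 \left(-8\right)^{2} \left(4 - -8\right)\right)^{2} = \left(4 \left(-4\right) \left(- \frac{1}{111}\right) + 9 \cdot 64 \left(4 + 8\right)\right)^{2} = \left(\left(-16\right) \left(- \frac{1}{111}\right) + 9 \cdot 64 \cdot 12\right)^{2} = \left(\frac{16}{111} + 6912\right)^{2} = \left(\frac{767248}{111}\right)^{2} = \frac{588669493504}{12321}$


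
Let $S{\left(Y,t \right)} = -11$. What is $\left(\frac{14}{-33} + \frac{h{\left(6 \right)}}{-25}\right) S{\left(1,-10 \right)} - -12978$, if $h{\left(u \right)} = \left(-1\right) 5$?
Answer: $\frac{194707}{15} \approx 12980.0$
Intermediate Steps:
$h{\left(u \right)} = -5$
$\left(\frac{14}{-33} + \frac{h{\left(6 \right)}}{-25}\right) S{\left(1,-10 \right)} - -12978 = \left(\frac{14}{-33} - \frac{5}{-25}\right) \left(-11\right) - -12978 = \left(14 \left(- \frac{1}{33}\right) - - \frac{1}{5}\right) \left(-11\right) + 12978 = \left(- \frac{14}{33} + \frac{1}{5}\right) \left(-11\right) + 12978 = \left(- \frac{37}{165}\right) \left(-11\right) + 12978 = \frac{37}{15} + 12978 = \frac{194707}{15}$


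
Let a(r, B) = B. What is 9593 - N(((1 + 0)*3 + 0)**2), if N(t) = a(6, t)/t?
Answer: 9592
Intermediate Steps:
N(t) = 1 (N(t) = t/t = 1)
9593 - N(((1 + 0)*3 + 0)**2) = 9593 - 1*1 = 9593 - 1 = 9592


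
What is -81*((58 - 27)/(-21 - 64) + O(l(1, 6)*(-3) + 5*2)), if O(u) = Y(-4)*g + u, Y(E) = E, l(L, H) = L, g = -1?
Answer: -73224/85 ≈ -861.46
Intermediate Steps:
O(u) = 4 + u (O(u) = -4*(-1) + u = 4 + u)
-81*((58 - 27)/(-21 - 64) + O(l(1, 6)*(-3) + 5*2)) = -81*((58 - 27)/(-21 - 64) + (4 + (1*(-3) + 5*2))) = -81*(31/(-85) + (4 + (-3 + 10))) = -81*(31*(-1/85) + (4 + 7)) = -81*(-31/85 + 11) = -81*904/85 = -73224/85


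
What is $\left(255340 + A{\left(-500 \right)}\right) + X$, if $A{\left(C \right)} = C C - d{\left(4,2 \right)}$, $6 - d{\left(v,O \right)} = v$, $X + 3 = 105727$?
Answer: $611062$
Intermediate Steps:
$X = 105724$ ($X = -3 + 105727 = 105724$)
$d{\left(v,O \right)} = 6 - v$
$A{\left(C \right)} = -2 + C^{2}$ ($A{\left(C \right)} = C C - \left(6 - 4\right) = C^{2} - \left(6 - 4\right) = C^{2} - 2 = -2 + C^{2}$)
$\left(255340 + A{\left(-500 \right)}\right) + X = \left(255340 - \left(2 - \left(-500\right)^{2}\right)\right) + 105724 = \left(255340 + \left(-2 + 250000\right)\right) + 105724 = \left(255340 + 249998\right) + 105724 = 505338 + 105724 = 611062$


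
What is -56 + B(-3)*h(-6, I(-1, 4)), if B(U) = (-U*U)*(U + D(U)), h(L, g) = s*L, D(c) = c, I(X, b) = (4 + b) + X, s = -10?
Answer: 3184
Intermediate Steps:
I(X, b) = 4 + X + b
h(L, g) = -10*L
B(U) = -2*U³ (B(U) = (-U*U)*(U + U) = (-U²)*(2*U) = -2*U³)
-56 + B(-3)*h(-6, I(-1, 4)) = -56 + (-2*(-3)³)*(-10*(-6)) = -56 - 2*(-27)*60 = -56 + 54*60 = -56 + 3240 = 3184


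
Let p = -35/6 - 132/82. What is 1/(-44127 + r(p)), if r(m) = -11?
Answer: -1/44138 ≈ -2.2656e-5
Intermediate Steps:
p = -1831/246 (p = -35*⅙ - 132*1/82 = -35/6 - 66/41 = -1831/246 ≈ -7.4431)
1/(-44127 + r(p)) = 1/(-44127 - 11) = 1/(-44138) = -1/44138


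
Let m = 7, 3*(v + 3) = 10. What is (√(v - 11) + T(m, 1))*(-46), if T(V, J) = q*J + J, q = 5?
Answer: -276 - 184*I*√6/3 ≈ -276.0 - 150.24*I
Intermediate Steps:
v = ⅓ (v = -3 + (⅓)*10 = -3 + 10/3 = ⅓ ≈ 0.33333)
T(V, J) = 6*J (T(V, J) = 5*J + J = 6*J)
(√(v - 11) + T(m, 1))*(-46) = (√(⅓ - 11) + 6*1)*(-46) = (√(-32/3) + 6)*(-46) = (4*I*√6/3 + 6)*(-46) = (6 + 4*I*√6/3)*(-46) = -276 - 184*I*√6/3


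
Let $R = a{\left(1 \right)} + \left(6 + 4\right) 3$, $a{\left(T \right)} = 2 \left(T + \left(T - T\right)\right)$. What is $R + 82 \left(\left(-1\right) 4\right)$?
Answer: $-296$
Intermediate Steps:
$a{\left(T \right)} = 2 T$ ($a{\left(T \right)} = 2 \left(T + 0\right) = 2 T$)
$R = 32$ ($R = 2 \cdot 1 + \left(6 + 4\right) 3 = 2 + 10 \cdot 3 = 2 + 30 = 32$)
$R + 82 \left(\left(-1\right) 4\right) = 32 + 82 \left(\left(-1\right) 4\right) = 32 + 82 \left(-4\right) = 32 - 328 = -296$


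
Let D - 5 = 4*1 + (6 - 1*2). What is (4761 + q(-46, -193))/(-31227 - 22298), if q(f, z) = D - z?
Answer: -4967/53525 ≈ -0.092798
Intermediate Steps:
D = 13 (D = 5 + (4*1 + (6 - 1*2)) = 5 + (4 + (6 - 2)) = 5 + (4 + 4) = 5 + 8 = 13)
q(f, z) = 13 - z
(4761 + q(-46, -193))/(-31227 - 22298) = (4761 + (13 - 1*(-193)))/(-31227 - 22298) = (4761 + (13 + 193))/(-53525) = (4761 + 206)*(-1/53525) = 4967*(-1/53525) = -4967/53525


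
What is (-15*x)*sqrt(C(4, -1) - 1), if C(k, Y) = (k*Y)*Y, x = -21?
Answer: 315*sqrt(3) ≈ 545.60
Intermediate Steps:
C(k, Y) = k*Y**2 (C(k, Y) = (Y*k)*Y = k*Y**2)
(-15*x)*sqrt(C(4, -1) - 1) = (-15*(-21))*sqrt(4*(-1)**2 - 1) = 315*sqrt(4*1 - 1) = 315*sqrt(4 - 1) = 315*sqrt(3)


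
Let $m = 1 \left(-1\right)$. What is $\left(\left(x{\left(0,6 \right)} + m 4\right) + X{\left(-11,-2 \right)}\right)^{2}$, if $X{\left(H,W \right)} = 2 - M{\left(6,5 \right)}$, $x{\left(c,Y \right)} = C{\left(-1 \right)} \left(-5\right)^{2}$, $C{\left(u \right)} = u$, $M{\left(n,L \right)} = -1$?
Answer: $676$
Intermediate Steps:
$m = -1$
$x{\left(c,Y \right)} = -25$ ($x{\left(c,Y \right)} = - \left(-5\right)^{2} = \left(-1\right) 25 = -25$)
$X{\left(H,W \right)} = 3$ ($X{\left(H,W \right)} = 2 - -1 = 2 + 1 = 3$)
$\left(\left(x{\left(0,6 \right)} + m 4\right) + X{\left(-11,-2 \right)}\right)^{2} = \left(\left(-25 - 4\right) + 3\right)^{2} = \left(-29 + 3\right)^{2} = \left(-26\right)^{2} = 676$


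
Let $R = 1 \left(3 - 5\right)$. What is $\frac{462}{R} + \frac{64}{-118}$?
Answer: $- \frac{13661}{59} \approx -231.54$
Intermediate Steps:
$R = -2$ ($R = 1 \left(-2\right) = -2$)
$\frac{462}{R} + \frac{64}{-118} = \frac{462}{-2} + \frac{64}{-118} = 462 \left(- \frac{1}{2}\right) + 64 \left(- \frac{1}{118}\right) = -231 - \frac{32}{59} = - \frac{13661}{59}$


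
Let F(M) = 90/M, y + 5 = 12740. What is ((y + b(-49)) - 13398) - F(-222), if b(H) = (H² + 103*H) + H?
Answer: -124231/37 ≈ -3357.6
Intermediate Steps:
y = 12735 (y = -5 + 12740 = 12735)
b(H) = H² + 104*H
((y + b(-49)) - 13398) - F(-222) = ((12735 - 49*(104 - 49)) - 13398) - 90/(-222) = ((12735 - 49*55) - 13398) - 90*(-1)/222 = ((12735 - 2695) - 13398) - 1*(-15/37) = (10040 - 13398) + 15/37 = -3358 + 15/37 = -124231/37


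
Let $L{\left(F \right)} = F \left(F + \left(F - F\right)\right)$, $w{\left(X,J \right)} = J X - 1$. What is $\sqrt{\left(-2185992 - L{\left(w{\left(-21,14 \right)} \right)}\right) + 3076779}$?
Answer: $\sqrt{803762} \approx 896.53$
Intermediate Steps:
$w{\left(X,J \right)} = -1 + J X$
$L{\left(F \right)} = F^{2}$ ($L{\left(F \right)} = F \left(F + 0\right) = F F = F^{2}$)
$\sqrt{\left(-2185992 - L{\left(w{\left(-21,14 \right)} \right)}\right) + 3076779} = \sqrt{\left(-2185992 - \left(-1 + 14 \left(-21\right)\right)^{2}\right) + 3076779} = \sqrt{\left(-2185992 - \left(-1 - 294\right)^{2}\right) + 3076779} = \sqrt{\left(-2185992 - \left(-295\right)^{2}\right) + 3076779} = \sqrt{\left(-2185992 - 87025\right) + 3076779} = \sqrt{-2273017 + 3076779} = \sqrt{803762}$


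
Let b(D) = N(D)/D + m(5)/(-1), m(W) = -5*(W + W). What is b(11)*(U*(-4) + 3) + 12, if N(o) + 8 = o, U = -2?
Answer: 565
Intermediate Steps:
N(o) = -8 + o
m(W) = -10*W
b(D) = 50 + (-8 + D)/D (b(D) = (-8 + D)/D - 10*5/(-1) = (-8 + D)/D - 50*(-1) = (-8 + D)/D + 50 = 50 + (-8 + D)/D)
b(11)*(U*(-4) + 3) + 12 = (51 - 8/11)*(-2*(-4) + 3) + 12 = (51 - 8*1/11)*(8 + 3) + 12 = (51 - 8/11)*11 + 12 = (553/11)*11 + 12 = 553 + 12 = 565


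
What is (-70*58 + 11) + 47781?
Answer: 43732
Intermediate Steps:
(-70*58 + 11) + 47781 = (-4060 + 11) + 47781 = -4049 + 47781 = 43732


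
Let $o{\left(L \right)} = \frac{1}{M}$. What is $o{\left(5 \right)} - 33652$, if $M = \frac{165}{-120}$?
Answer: $- \frac{370180}{11} \approx -33653.0$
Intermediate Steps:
$M = - \frac{11}{8}$ ($M = 165 \left(- \frac{1}{120}\right) = - \frac{11}{8} \approx -1.375$)
$o{\left(L \right)} = - \frac{8}{11}$ ($o{\left(L \right)} = \frac{1}{- \frac{11}{8}} = - \frac{8}{11}$)
$o{\left(5 \right)} - 33652 = - \frac{8}{11} - 33652 = - \frac{370180}{11}$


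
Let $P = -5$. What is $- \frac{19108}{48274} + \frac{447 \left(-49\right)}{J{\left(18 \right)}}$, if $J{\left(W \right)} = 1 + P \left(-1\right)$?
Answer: $- \frac{176243345}{48274} \approx -3650.9$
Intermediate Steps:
$J{\left(W \right)} = 6$ ($J{\left(W \right)} = 1 - -5 = 1 + 5 = 6$)
$- \frac{19108}{48274} + \frac{447 \left(-49\right)}{J{\left(18 \right)}} = - \frac{19108}{48274} + \frac{447 \left(-49\right)}{6} = \left(-19108\right) \frac{1}{48274} - \frac{7301}{2} = - \frac{9554}{24137} - \frac{7301}{2} = - \frac{176243345}{48274}$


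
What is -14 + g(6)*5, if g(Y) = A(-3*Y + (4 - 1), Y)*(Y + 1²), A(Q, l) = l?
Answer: 196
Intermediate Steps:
g(Y) = Y*(1 + Y) (g(Y) = Y*(Y + 1²) = Y*(Y + 1) = Y*(1 + Y))
-14 + g(6)*5 = -14 + (6*(1 + 6))*5 = -14 + (6*7)*5 = -14 + 42*5 = -14 + 210 = 196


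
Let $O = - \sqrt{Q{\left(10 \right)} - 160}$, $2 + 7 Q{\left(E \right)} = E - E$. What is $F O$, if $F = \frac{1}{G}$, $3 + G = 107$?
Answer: $- \frac{i \sqrt{7854}}{728} \approx - 0.12173 i$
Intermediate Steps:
$G = 104$ ($G = -3 + 107 = 104$)
$Q{\left(E \right)} = - \frac{2}{7}$ ($Q{\left(E \right)} = - \frac{2}{7} + \frac{E - E}{7} = - \frac{2}{7} + \frac{1}{7} \cdot 0 = - \frac{2}{7} + 0 = - \frac{2}{7}$)
$F = \frac{1}{104} \approx 0.0096154$
$O = - \frac{i \sqrt{7854}}{7}$ ($O = - \sqrt{- \frac{2}{7} - 160} = - \sqrt{- \frac{1122}{7}} = - \frac{i \sqrt{7854}}{7} \approx - 12.66 i$)
$F O = \frac{\left(- \frac{1}{7}\right) i \sqrt{7854}}{104} = - \frac{i \sqrt{7854}}{728}$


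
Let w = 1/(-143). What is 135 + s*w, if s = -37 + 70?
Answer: 1752/13 ≈ 134.77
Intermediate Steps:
s = 33
w = -1/143 ≈ -0.0069930
135 + s*w = 135 + 33*(-1/143) = 135 - 3/13 = 1752/13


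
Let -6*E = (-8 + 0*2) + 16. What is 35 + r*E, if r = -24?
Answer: 67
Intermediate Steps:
E = -4/3 (E = -((-8 + 0*2) + 16)/6 = -((-8 + 0) + 16)/6 = -(-8 + 16)/6 = -⅙*8 = -4/3 ≈ -1.3333)
35 + r*E = 35 - 24*(-4/3) = 35 + 32 = 67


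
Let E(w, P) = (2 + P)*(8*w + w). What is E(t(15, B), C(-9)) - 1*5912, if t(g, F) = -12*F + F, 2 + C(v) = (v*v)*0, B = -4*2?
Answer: -5912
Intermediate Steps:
B = -8
C(v) = -2 (C(v) = -2 + (v*v)*0 = -2 + v**2*0 = -2 + 0 = -2)
t(g, F) = -11*F
E(w, P) = 9*w*(2 + P) (E(w, P) = (2 + P)*(9*w) = 9*w*(2 + P))
E(t(15, B), C(-9)) - 1*5912 = 9*(-11*(-8))*(2 - 2) - 1*5912 = 9*88*0 - 5912 = 0 - 5912 = -5912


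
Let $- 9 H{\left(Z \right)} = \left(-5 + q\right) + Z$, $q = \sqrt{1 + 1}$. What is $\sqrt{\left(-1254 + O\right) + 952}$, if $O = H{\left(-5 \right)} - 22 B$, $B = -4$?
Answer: $\frac{\sqrt{-1916 - \sqrt{2}}}{3} \approx 14.596 i$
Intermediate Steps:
$q = \sqrt{2} \approx 1.4142$
$H{\left(Z \right)} = \frac{5}{9} - \frac{Z}{9} - \frac{\sqrt{2}}{9}$ ($H{\left(Z \right)} = - \frac{\left(-5 + \sqrt{2}\right) + Z}{9} = - \frac{-5 + Z + \sqrt{2}}{9} = \frac{5}{9} - \frac{Z}{9} - \frac{\sqrt{2}}{9}$)
$O = \frac{802}{9} - \frac{\sqrt{2}}{9}$ ($O = \left(\frac{5}{9} - - \frac{5}{9} - \frac{\sqrt{2}}{9}\right) - -88 = \left(\frac{5}{9} + \frac{5}{9} - \frac{\sqrt{2}}{9}\right) + 88 = \left(\frac{10}{9} - \frac{\sqrt{2}}{9}\right) + 88 = \frac{802}{9} - \frac{\sqrt{2}}{9} \approx 88.954$)
$\sqrt{\left(-1254 + O\right) + 952} = \sqrt{\left(-1254 + \left(\frac{802}{9} - \frac{\sqrt{2}}{9}\right)\right) + 952} = \sqrt{\left(- \frac{10484}{9} - \frac{\sqrt{2}}{9}\right) + 952} = \sqrt{- \frac{1916}{9} - \frac{\sqrt{2}}{9}}$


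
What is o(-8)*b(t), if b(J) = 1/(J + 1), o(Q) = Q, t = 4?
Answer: -8/5 ≈ -1.6000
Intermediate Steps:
b(J) = 1/(1 + J)
o(-8)*b(t) = -8/(1 + 4) = -8/5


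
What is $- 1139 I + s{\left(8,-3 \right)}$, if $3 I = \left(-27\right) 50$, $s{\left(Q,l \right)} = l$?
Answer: $512547$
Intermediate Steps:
$I = -450$ ($I = \frac{\left(-27\right) 50}{3} = \frac{1}{3} \left(-1350\right) = -450$)
$- 1139 I + s{\left(8,-3 \right)} = \left(-1139\right) \left(-450\right) - 3 = 512550 - 3 = 512547$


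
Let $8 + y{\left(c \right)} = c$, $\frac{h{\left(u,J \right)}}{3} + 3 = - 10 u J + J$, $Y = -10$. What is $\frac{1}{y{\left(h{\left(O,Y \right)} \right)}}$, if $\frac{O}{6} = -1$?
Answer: $- \frac{1}{1847} \approx -0.00054142$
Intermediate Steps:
$O = -6$ ($O = 6 \left(-1\right) = -6$)
$h{\left(u,J \right)} = -9 + 3 J - 30 J u$ ($h{\left(u,J \right)} = -9 + 3 \left(- 10 u J + J\right) = -9 + 3 \left(- 10 J u + J\right) = -9 + 3 \left(J - 10 J u\right) = -9 - \left(- 3 J + 30 J u\right) = -9 + 3 J - 30 J u$)
$y{\left(c \right)} = -8 + c$
$\frac{1}{y{\left(h{\left(O,Y \right)} \right)}} = \frac{1}{-8 - \left(39 + 1800\right)} = \frac{1}{-8 - 1839} = \frac{1}{-1847} = - \frac{1}{1847}$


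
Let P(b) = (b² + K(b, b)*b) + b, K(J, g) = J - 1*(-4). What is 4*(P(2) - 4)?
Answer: 56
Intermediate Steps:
K(J, g) = 4 + J (K(J, g) = J + 4 = 4 + J)
P(b) = b + b² + b*(4 + b) (P(b) = (b² + (4 + b)*b) + b = (b² + b*(4 + b)) + b = b + b² + b*(4 + b))
4*(P(2) - 4) = 4*(2*(5 + 2*2) - 4) = 4*(2*(5 + 4) - 4) = 4*(2*9 - 4) = 4*(18 - 4) = 4*14 = 56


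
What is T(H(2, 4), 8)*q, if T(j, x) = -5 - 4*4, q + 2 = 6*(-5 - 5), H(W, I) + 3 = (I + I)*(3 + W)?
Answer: 1302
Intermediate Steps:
H(W, I) = -3 + 2*I*(3 + W) (H(W, I) = -3 + (I + I)*(3 + W) = -3 + (2*I)*(3 + W) = -3 + 2*I*(3 + W))
q = -62 (q = -2 + 6*(-5 - 5) = -2 + 6*(-10) = -2 - 60 = -62)
T(j, x) = -21 (T(j, x) = -5 - 16 = -21)
T(H(2, 4), 8)*q = -21*(-62) = 1302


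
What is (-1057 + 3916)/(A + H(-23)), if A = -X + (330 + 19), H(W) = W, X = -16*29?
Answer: 2859/790 ≈ 3.6190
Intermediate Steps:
X = -464
A = 813 (A = -1*(-464) + (330 + 19) = 464 + 349 = 813)
(-1057 + 3916)/(A + H(-23)) = (-1057 + 3916)/(813 - 23) = 2859/790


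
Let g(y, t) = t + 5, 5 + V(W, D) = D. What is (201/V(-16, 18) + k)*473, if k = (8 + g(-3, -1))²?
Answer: 980529/13 ≈ 75425.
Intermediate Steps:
V(W, D) = -5 + D
g(y, t) = 5 + t
k = 144 (k = (8 + (5 - 1))² = (8 + 4)² = 12² = 144)
(201/V(-16, 18) + k)*473 = (201/(-5 + 18) + 144)*473 = (201/13 + 144)*473 = (2073/13)*473 = 980529/13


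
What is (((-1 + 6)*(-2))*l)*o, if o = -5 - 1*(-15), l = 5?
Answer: -500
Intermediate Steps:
o = 10 (o = -5 + 15 = 10)
(((-1 + 6)*(-2))*l)*o = (((-1 + 6)*(-2))*5)*10 = ((5*(-2))*5)*10 = -10*5*10 = -50*10 = -500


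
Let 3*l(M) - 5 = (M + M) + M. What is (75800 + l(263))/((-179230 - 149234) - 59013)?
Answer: -228194/1162431 ≈ -0.19631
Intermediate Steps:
l(M) = 5/3 + M (l(M) = 5/3 + ((M + M) + M)/3 = 5/3 + (2*M + M)/3 = 5/3 + (3*M)/3 = 5/3 + M)
(75800 + l(263))/((-179230 - 149234) - 59013) = (75800 + (5/3 + 263))/((-179230 - 149234) - 59013) = (75800 + 794/3)/(-328464 - 59013) = (228194/3)/(-387477) = (228194/3)*(-1/387477) = -228194/1162431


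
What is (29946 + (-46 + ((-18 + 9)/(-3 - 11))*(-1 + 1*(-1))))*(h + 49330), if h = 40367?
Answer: 18772774827/7 ≈ 2.6818e+9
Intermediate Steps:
(29946 + (-46 + ((-18 + 9)/(-3 - 11))*(-1 + 1*(-1))))*(h + 49330) = (29946 + (-46 + ((-18 + 9)/(-3 - 11))*(-1 + 1*(-1))))*(40367 + 49330) = (29946 + (-46 + (-9/(-14))*(-1 - 1)))*89697 = (29946 + (-46 - 9*(-1/14)*(-2)))*89697 = (29946 + (-46 + (9/14)*(-2)))*89697 = (29946 + (-46 - 9/7))*89697 = (29946 - 331/7)*89697 = (209291/7)*89697 = 18772774827/7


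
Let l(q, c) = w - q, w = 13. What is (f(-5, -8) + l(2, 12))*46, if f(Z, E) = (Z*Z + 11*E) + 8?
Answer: -2024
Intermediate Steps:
l(q, c) = 13 - q
f(Z, E) = 8 + Z² + 11*E (f(Z, E) = (Z² + 11*E) + 8 = 8 + Z² + 11*E)
(f(-5, -8) + l(2, 12))*46 = ((8 + (-5)² + 11*(-8)) + (13 - 1*2))*46 = ((8 + 25 - 88) + (13 - 2))*46 = (-55 + 11)*46 = -44*46 = -2024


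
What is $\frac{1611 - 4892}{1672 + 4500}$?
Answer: $- \frac{3281}{6172} \approx -0.53159$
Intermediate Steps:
$\frac{1611 - 4892}{1672 + 4500} = - \frac{3281}{6172}$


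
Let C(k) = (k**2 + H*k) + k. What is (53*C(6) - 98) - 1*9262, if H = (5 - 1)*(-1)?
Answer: -8406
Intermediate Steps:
H = -4 (H = 4*(-1) = -4)
C(k) = k**2 - 3*k (C(k) = (k**2 - 4*k) + k = k**2 - 3*k)
(53*C(6) - 98) - 1*9262 = (53*(6*(-3 + 6)) - 98) - 1*9262 = (53*(6*3) - 98) - 9262 = (53*18 - 98) - 9262 = (954 - 98) - 9262 = 856 - 9262 = -8406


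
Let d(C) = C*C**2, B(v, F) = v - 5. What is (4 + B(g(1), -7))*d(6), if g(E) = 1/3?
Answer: -144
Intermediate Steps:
g(E) = 1/3
B(v, F) = -5 + v
d(C) = C**3
(4 + B(g(1), -7))*d(6) = (4 + (-5 + 1/3))*6**3 = (4 - 14/3)*216 = -2/3*216 = -144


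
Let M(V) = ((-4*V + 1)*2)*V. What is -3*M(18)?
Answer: 7668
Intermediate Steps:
M(V) = V*(2 - 8*V) (M(V) = ((1 - 4*V)*2)*V = (2 - 8*V)*V = V*(2 - 8*V))
-3*M(18) = -6*18*(1 - 4*18) = -6*18*(1 - 72) = -6*18*(-71) = -3*(-2556) = 7668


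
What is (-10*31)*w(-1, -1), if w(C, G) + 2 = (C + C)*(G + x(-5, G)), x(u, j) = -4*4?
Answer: -9920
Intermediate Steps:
x(u, j) = -16
w(C, G) = -2 + 2*C*(-16 + G) (w(C, G) = -2 + (C + C)*(G - 16) = -2 + (2*C)*(-16 + G) = -2 + 2*C*(-16 + G))
(-10*31)*w(-1, -1) = (-10*31)*(-2 - 32*(-1) + 2*(-1)*(-1)) = -310*(-2 + 32 + 2) = -310*32 = -9920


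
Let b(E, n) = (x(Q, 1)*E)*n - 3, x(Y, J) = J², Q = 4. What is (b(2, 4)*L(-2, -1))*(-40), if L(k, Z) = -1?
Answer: 200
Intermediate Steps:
b(E, n) = -3 + E*n (b(E, n) = (1²*E)*n - 3 = (1*E)*n - 3 = E*n - 3 = -3 + E*n)
(b(2, 4)*L(-2, -1))*(-40) = ((-3 + 2*4)*(-1))*(-40) = ((-3 + 8)*(-1))*(-40) = (5*(-1))*(-40) = -5*(-40) = 200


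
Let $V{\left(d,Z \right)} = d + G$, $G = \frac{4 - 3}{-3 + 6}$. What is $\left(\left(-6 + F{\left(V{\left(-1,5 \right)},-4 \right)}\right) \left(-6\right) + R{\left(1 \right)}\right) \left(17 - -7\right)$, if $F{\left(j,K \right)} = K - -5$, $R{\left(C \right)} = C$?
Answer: $744$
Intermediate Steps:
$G = \frac{1}{3}$ ($G = 1 \cdot \frac{1}{3} = \frac{1}{3} \approx 0.33333$)
$V{\left(d,Z \right)} = \frac{1}{3} + d$ ($V{\left(d,Z \right)} = d + \frac{1}{3} = \frac{1}{3} + d$)
$F{\left(j,K \right)} = 5 + K$ ($F{\left(j,K \right)} = K + 5 = 5 + K$)
$\left(\left(-6 + F{\left(V{\left(-1,5 \right)},-4 \right)}\right) \left(-6\right) + R{\left(1 \right)}\right) \left(17 - -7\right) = \left(\left(-6 + \left(5 - 4\right)\right) \left(-6\right) + 1\right) \left(17 - -7\right) = \left(\left(-6 + 1\right) \left(-6\right) + 1\right) \left(17 + 7\right) = \left(\left(-5\right) \left(-6\right) + 1\right) 24 = \left(30 + 1\right) 24 = 31 \cdot 24 = 744$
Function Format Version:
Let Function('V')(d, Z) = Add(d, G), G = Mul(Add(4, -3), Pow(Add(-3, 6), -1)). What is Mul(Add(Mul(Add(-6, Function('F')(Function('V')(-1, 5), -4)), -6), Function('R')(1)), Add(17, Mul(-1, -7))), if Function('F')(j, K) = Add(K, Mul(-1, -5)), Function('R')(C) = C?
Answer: 744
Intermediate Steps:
G = Rational(1, 3) (G = Mul(1, Pow(3, -1)) = Mul(1, Rational(1, 3)) = Rational(1, 3) ≈ 0.33333)
Function('V')(d, Z) = Add(Rational(1, 3), d) (Function('V')(d, Z) = Add(d, Rational(1, 3)) = Add(Rational(1, 3), d))
Function('F')(j, K) = Add(5, K) (Function('F')(j, K) = Add(K, 5) = Add(5, K))
Mul(Add(Mul(Add(-6, Function('F')(Function('V')(-1, 5), -4)), -6), Function('R')(1)), Add(17, Mul(-1, -7))) = Mul(Add(Mul(Add(-6, Add(5, -4)), -6), 1), Add(17, Mul(-1, -7))) = Mul(Add(Mul(Add(-6, 1), -6), 1), Add(17, 7)) = Mul(Add(Mul(-5, -6), 1), 24) = Mul(Add(30, 1), 24) = Mul(31, 24) = 744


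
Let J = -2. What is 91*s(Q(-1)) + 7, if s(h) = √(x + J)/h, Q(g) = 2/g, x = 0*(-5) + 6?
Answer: -84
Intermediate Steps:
x = 6 (x = 0 + 6 = 6)
s(h) = 2/h (s(h) = √(6 - 2)/h = √4/h = 2/h)
91*s(Q(-1)) + 7 = 91*(2/((2/(-1)))) + 7 = 91*(2/((2*(-1)))) + 7 = 91*(2/(-2)) + 7 = 91*(2*(-½)) + 7 = 91*(-1) + 7 = -91 + 7 = -84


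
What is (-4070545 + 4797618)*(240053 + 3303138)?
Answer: 2576158509943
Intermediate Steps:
(-4070545 + 4797618)*(240053 + 3303138) = 727073*3543191 = 2576158509943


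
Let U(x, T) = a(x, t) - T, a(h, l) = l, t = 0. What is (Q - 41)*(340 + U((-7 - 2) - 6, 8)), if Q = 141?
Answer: 33200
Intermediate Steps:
U(x, T) = -T (U(x, T) = 0 - T = -T)
(Q - 41)*(340 + U((-7 - 2) - 6, 8)) = (141 - 41)*(340 - 1*8) = 100*(340 - 8) = 100*332 = 33200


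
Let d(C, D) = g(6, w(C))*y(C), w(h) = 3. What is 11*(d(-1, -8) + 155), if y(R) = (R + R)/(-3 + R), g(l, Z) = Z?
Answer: 3443/2 ≈ 1721.5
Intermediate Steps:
y(R) = 2*R/(-3 + R) (y(R) = (2*R)/(-3 + R) = 2*R/(-3 + R))
d(C, D) = 6*C/(-3 + C) (d(C, D) = 3*(2*C/(-3 + C)) = 6*C/(-3 + C))
11*(d(-1, -8) + 155) = 11*(6*(-1)/(-3 - 1) + 155) = 11*(6*(-1)/(-4) + 155) = 11*(6*(-1)*(-¼) + 155) = 11*(3/2 + 155) = 11*(313/2) = 3443/2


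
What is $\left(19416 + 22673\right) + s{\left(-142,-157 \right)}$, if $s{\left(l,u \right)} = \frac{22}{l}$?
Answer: $\frac{2988308}{71} \approx 42089.0$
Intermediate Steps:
$\left(19416 + 22673\right) + s{\left(-142,-157 \right)} = \left(19416 + 22673\right) + \frac{22}{-142} = 42089 + 22 \left(- \frac{1}{142}\right) = 42089 - \frac{11}{71} = \frac{2988308}{71}$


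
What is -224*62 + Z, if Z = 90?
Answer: -13798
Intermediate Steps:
-224*62 + Z = -224*62 + 90 = -13888 + 90 = -13798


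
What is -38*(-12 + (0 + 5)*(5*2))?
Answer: -1444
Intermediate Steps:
-38*(-12 + (0 + 5)*(5*2)) = -38*(-12 + 5*10) = -38*(-12 + 50) = -38*38 = -1444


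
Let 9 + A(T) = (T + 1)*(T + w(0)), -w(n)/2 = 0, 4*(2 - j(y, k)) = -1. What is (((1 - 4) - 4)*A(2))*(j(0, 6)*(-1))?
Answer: -189/4 ≈ -47.250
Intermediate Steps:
j(y, k) = 9/4 (j(y, k) = 2 - 1/4*(-1) = 2 + 1/4 = 9/4)
w(n) = 0 (w(n) = -2*0 = 0)
A(T) = -9 + T*(1 + T) (A(T) = -9 + (T + 1)*(T + 0) = -9 + (1 + T)*T = -9 + T*(1 + T))
(((1 - 4) - 4)*A(2))*(j(0, 6)*(-1)) = (((1 - 4) - 4)*(-9 + 2 + 2**2))*((9/4)*(-1)) = ((-3 - 4)*(-9 + 2 + 4))*(-9/4) = -7*(-3)*(-9/4) = 21*(-9/4) = -189/4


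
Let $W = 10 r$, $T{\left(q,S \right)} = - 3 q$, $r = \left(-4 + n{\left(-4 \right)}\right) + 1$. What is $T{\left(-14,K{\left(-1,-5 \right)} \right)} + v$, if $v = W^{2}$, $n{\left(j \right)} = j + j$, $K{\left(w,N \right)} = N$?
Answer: $12142$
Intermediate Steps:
$n{\left(j \right)} = 2 j$
$r = -11$ ($r = \left(-4 + 2 \left(-4\right)\right) + 1 = \left(-4 - 8\right) + 1 = -12 + 1 = -11$)
$W = -110$ ($W = 10 \left(-11\right) = -110$)
$v = 12100$ ($v = \left(-110\right)^{2} = 12100$)
$T{\left(-14,K{\left(-1,-5 \right)} \right)} + v = \left(-3\right) \left(-14\right) + 12100 = 42 + 12100 = 12142$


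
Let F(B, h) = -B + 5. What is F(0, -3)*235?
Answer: 1175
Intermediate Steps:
F(B, h) = 5 - B
F(0, -3)*235 = (5 - 1*0)*235 = (5 + 0)*235 = 5*235 = 1175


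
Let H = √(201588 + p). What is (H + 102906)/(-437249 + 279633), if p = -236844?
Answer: -51453/78808 - I*√8814/78808 ≈ -0.65289 - 0.0011913*I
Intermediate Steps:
H = 2*I*√8814 (H = √(201588 - 236844) = √(-35256) = 2*I*√8814 ≈ 187.77*I)
(H + 102906)/(-437249 + 279633) = (2*I*√8814 + 102906)/(-437249 + 279633) = (102906 + 2*I*√8814)/(-157616) = (102906 + 2*I*√8814)*(-1/157616) = -51453/78808 - I*√8814/78808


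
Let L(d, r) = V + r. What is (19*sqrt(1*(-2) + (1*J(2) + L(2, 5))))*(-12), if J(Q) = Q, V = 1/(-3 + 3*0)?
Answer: -76*sqrt(42) ≈ -492.54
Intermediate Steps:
V = -1/3 (V = 1/(-3 + 0) = 1/(-3) = -1/3 ≈ -0.33333)
L(d, r) = -1/3 + r
(19*sqrt(1*(-2) + (1*J(2) + L(2, 5))))*(-12) = (19*sqrt(1*(-2) + (1*2 + (-1/3 + 5))))*(-12) = (19*sqrt(-2 + (2 + 14/3)))*(-12) = (19*sqrt(-2 + 20/3))*(-12) = (19*sqrt(14/3))*(-12) = (19*(sqrt(42)/3))*(-12) = (19*sqrt(42)/3)*(-12) = -76*sqrt(42)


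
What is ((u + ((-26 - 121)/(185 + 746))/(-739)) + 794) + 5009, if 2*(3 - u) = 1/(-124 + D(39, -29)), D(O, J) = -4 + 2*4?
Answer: 19565305801/3369840 ≈ 5806.0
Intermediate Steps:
D(O, J) = 4 (D(O, J) = -4 + 8 = 4)
u = 721/240 (u = 3 - 1/(2*(-124 + 4)) = 3 - ½/(-120) = 3 - ½*(-1/120) = 3 + 1/240 = 721/240 ≈ 3.0042)
((u + ((-26 - 121)/(185 + 746))/(-739)) + 794) + 5009 = ((721/240 + ((-26 - 121)/(185 + 746))/(-739)) + 794) + 5009 = ((721/240 - 147/931*(-1/739)) + 794) + 5009 = ((721/240 - 147*1/931*(-1/739)) + 794) + 5009 = ((721/240 - 3/19*(-1/739)) + 794) + 5009 = ((721/240 + 3/14041) + 794) + 5009 = (10124281/3369840 + 794) + 5009 = 2685777241/3369840 + 5009 = 19565305801/3369840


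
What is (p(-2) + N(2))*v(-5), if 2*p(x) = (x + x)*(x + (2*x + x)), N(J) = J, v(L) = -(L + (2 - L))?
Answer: -36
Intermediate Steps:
v(L) = -2 (v(L) = -1*2 = -2)
p(x) = 4*x**2 (p(x) = ((x + x)*(x + (2*x + x)))/2 = ((2*x)*(x + 3*x))/2 = ((2*x)*(4*x))/2 = (8*x**2)/2 = 4*x**2)
(p(-2) + N(2))*v(-5) = (4*(-2)**2 + 2)*(-2) = (4*4 + 2)*(-2) = (16 + 2)*(-2) = 18*(-2) = -36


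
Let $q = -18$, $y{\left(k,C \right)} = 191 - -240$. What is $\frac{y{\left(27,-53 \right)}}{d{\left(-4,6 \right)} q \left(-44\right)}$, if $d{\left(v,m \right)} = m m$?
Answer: $\frac{431}{28512} \approx 0.015116$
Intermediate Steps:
$y{\left(k,C \right)} = 431$ ($y{\left(k,C \right)} = 191 + 240 = 431$)
$d{\left(v,m \right)} = m^{2}$
$\frac{y{\left(27,-53 \right)}}{d{\left(-4,6 \right)} q \left(-44\right)} = \frac{431}{6^{2} \left(-18\right) \left(-44\right)} = \frac{431}{36 \left(-18\right) \left(-44\right)} = \frac{431}{\left(-648\right) \left(-44\right)} = \frac{431}{28512}$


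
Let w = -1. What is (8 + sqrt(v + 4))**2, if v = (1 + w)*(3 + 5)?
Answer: 100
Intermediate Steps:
v = 0 (v = (1 - 1)*(3 + 5) = 0*8 = 0)
(8 + sqrt(v + 4))**2 = (8 + sqrt(0 + 4))**2 = (8 + sqrt(4))**2 = (8 + 2)**2 = 10**2 = 100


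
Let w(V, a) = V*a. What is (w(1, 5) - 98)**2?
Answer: 8649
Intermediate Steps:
(w(1, 5) - 98)**2 = (1*5 - 98)**2 = (5 - 98)**2 = (-93)**2 = 8649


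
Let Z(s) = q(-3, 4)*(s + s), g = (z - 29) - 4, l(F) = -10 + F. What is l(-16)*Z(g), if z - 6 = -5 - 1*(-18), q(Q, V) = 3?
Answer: 2184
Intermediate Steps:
z = 19 (z = 6 + (-5 - 1*(-18)) = 6 + (-5 + 18) = 6 + 13 = 19)
g = -14 (g = (19 - 29) - 4 = -10 - 4 = -14)
Z(s) = 6*s (Z(s) = 3*(s + s) = 3*(2*s) = 6*s)
l(-16)*Z(g) = (-10 - 16)*(6*(-14)) = -26*(-84) = 2184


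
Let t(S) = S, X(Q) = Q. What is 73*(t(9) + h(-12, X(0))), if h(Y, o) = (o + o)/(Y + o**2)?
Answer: 657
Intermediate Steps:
h(Y, o) = 2*o/(Y + o**2) (h(Y, o) = (2*o)/(Y + o**2) = 2*o/(Y + o**2))
73*(t(9) + h(-12, X(0))) = 73*(9 + 2*0/(-12 + 0**2)) = 73*(9 + 2*0/(-12 + 0)) = 73*(9 + 2*0/(-12)) = 73*(9 + 2*0*(-1/12)) = 73*(9 + 0) = 73*9 = 657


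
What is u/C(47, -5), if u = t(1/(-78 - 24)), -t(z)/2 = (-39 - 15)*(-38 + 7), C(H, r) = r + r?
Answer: 1674/5 ≈ 334.80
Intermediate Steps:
C(H, r) = 2*r
t(z) = -3348 (t(z) = -2*(-39 - 15)*(-38 + 7) = -(-108)*(-31) = -2*1674 = -3348)
u = -3348
u/C(47, -5) = -3348/(2*(-5)) = -3348/(-10) = -3348*(-⅒) = 1674/5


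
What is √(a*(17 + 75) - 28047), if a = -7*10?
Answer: I*√34487 ≈ 185.71*I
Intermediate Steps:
a = -70
√(a*(17 + 75) - 28047) = √(-70*(17 + 75) - 28047) = √(-70*92 - 28047) = √(-6440 - 28047) = √(-34487) = I*√34487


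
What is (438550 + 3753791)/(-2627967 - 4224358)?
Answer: -4192341/6852325 ≈ -0.61181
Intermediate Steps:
(438550 + 3753791)/(-2627967 - 4224358) = 4192341/(-6852325) = 4192341*(-1/6852325) = -4192341/6852325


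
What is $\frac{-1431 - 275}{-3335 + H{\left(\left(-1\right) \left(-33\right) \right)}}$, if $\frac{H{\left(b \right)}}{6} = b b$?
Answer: $- \frac{1706}{3199} \approx -0.53329$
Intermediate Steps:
$H{\left(b \right)} = 6 b^{2}$ ($H{\left(b \right)} = 6 b b = 6 b^{2}$)
$\frac{-1431 - 275}{-3335 + H{\left(\left(-1\right) \left(-33\right) \right)}} = \frac{-1431 - 275}{-3335 + 6 \left(\left(-1\right) \left(-33\right)\right)^{2}} = \frac{-1431 - 275}{-3335 + 6 \cdot 33^{2}} = - \frac{1706}{-3335 + 6 \cdot 1089} = - \frac{1706}{-3335 + 6534} = - \frac{1706}{3199}$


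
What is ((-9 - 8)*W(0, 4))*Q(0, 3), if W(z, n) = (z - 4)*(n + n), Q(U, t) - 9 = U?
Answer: 4896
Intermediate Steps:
Q(U, t) = 9 + U
W(z, n) = 2*n*(-4 + z) (W(z, n) = (-4 + z)*(2*n) = 2*n*(-4 + z))
((-9 - 8)*W(0, 4))*Q(0, 3) = ((-9 - 8)*(2*4*(-4 + 0)))*(9 + 0) = -34*4*(-4)*9 = -17*(-32)*9 = 544*9 = 4896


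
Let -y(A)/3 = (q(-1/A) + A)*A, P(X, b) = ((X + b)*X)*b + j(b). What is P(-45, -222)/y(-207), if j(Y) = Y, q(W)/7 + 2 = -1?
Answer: 222296/11799 ≈ 18.840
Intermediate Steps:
q(W) = -21 (q(W) = -14 + 7*(-1) = -14 - 7 = -21)
P(X, b) = b + X*b*(X + b) (P(X, b) = ((X + b)*X)*b + b = (X*(X + b))*b + b = X*b*(X + b) + b = b + X*b*(X + b))
y(A) = -3*A*(-21 + A) (y(A) = -3*(-21 + A)*A = -3*A*(-21 + A))
P(-45, -222)/y(-207) = (-222*(1 + (-45)² - 45*(-222)))/((3*(-207)*(21 - 1*(-207)))) = (-222*(1 + 2025 + 9990))/((3*(-207)*(21 + 207))) = (-222*12016)/((3*(-207)*228)) = -2667552/(-141588) = -2667552*(-1/141588) = 222296/11799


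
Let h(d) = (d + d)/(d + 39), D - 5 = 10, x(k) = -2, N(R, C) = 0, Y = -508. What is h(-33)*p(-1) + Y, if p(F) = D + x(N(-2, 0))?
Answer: -651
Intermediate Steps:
D = 15 (D = 5 + 10 = 15)
h(d) = 2*d/(39 + d) (h(d) = (2*d)/(39 + d) = 2*d/(39 + d))
p(F) = 13 (p(F) = 15 - 2 = 13)
h(-33)*p(-1) + Y = (2*(-33)/(39 - 33))*13 - 508 = (2*(-33)/6)*13 - 508 = (2*(-33)*(⅙))*13 - 508 = -11*13 - 508 = -143 - 508 = -651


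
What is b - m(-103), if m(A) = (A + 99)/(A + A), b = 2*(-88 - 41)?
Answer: -26576/103 ≈ -258.02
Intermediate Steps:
b = -258 (b = 2*(-129) = -258)
m(A) = (99 + A)/(2*A) (m(A) = (99 + A)/((2*A)) = (99 + A)*(1/(2*A)) = (99 + A)/(2*A))
b - m(-103) = -258 - (99 - 103)/(2*(-103)) = -258 - (-1)*(-4)/(2*103) = -258 - 1*2/103 = -258 - 2/103 = -26576/103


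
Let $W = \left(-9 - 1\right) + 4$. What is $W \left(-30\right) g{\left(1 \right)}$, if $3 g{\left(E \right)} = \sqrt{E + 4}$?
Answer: $60 \sqrt{5} \approx 134.16$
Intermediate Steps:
$g{\left(E \right)} = \frac{\sqrt{4 + E}}{3}$ ($g{\left(E \right)} = \frac{\sqrt{E + 4}}{3} = \frac{\sqrt{4 + E}}{3}$)
$W = -6$ ($W = -10 + 4 = -6$)
$W \left(-30\right) g{\left(1 \right)} = \left(-6\right) \left(-30\right) \frac{\sqrt{4 + 1}}{3} = 180 \frac{\sqrt{5}}{3} = 60 \sqrt{5}$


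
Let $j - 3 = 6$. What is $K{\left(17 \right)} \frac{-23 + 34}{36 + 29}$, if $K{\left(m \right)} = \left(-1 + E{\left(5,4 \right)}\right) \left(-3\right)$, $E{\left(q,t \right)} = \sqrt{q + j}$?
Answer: $\frac{33}{65} - \frac{33 \sqrt{14}}{65} \approx -1.3919$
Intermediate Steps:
$j = 9$ ($j = 3 + 6 = 9$)
$E{\left(q,t \right)} = \sqrt{9 + q}$ ($E{\left(q,t \right)} = \sqrt{q + 9} = \sqrt{9 + q}$)
$K{\left(m \right)} = 3 - 3 \sqrt{14}$ ($K{\left(m \right)} = \left(-1 + \sqrt{9 + 5}\right) \left(-3\right) = \left(-1 + \sqrt{14}\right) \left(-3\right) = 3 - 3 \sqrt{14}$)
$K{\left(17 \right)} \frac{-23 + 34}{36 + 29} = \left(3 - 3 \sqrt{14}\right) \frac{-23 + 34}{36 + 29} = \left(3 - 3 \sqrt{14}\right) \frac{11}{65} = \frac{33}{65} - \frac{33 \sqrt{14}}{65}$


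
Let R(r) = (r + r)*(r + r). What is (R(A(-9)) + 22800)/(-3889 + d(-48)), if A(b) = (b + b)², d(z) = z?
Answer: -442704/3937 ≈ -112.45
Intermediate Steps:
A(b) = 4*b² (A(b) = (2*b)² = 4*b²)
R(r) = 4*r² (R(r) = (2*r)*(2*r) = 4*r²)
(R(A(-9)) + 22800)/(-3889 + d(-48)) = (4*(4*(-9)²)² + 22800)/(-3889 - 48) = (4*(4*81)² + 22800)/(-3937) = (4*324² + 22800)*(-1/3937) = (4*104976 + 22800)*(-1/3937) = (419904 + 22800)*(-1/3937) = 442704*(-1/3937) = -442704/3937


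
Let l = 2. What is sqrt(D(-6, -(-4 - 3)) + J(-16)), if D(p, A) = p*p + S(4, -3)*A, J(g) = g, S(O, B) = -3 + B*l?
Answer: I*sqrt(43) ≈ 6.5574*I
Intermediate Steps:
S(O, B) = -3 + 2*B (S(O, B) = -3 + B*2 = -3 + 2*B)
D(p, A) = p**2 - 9*A (D(p, A) = p*p + (-3 + 2*(-3))*A = p**2 + (-3 - 6)*A = p**2 - 9*A)
sqrt(D(-6, -(-4 - 3)) + J(-16)) = sqrt(((-6)**2 - (-9)*(-4 - 3)) - 16) = sqrt((36 - (-9)*(-7)) - 16) = sqrt((36 - 9*7) - 16) = sqrt((36 - 63) - 16) = sqrt(-27 - 16) = sqrt(-43) = I*sqrt(43)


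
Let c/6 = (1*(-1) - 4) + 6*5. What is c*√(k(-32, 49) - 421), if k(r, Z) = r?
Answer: 150*I*√453 ≈ 3192.6*I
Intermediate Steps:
c = 150 (c = 6*((1*(-1) - 4) + 6*5) = 6*((-1 - 4) + 30) = 6*(-5 + 30) = 6*25 = 150)
c*√(k(-32, 49) - 421) = 150*√(-32 - 421) = 150*√(-453) = 150*(I*√453) = 150*I*√453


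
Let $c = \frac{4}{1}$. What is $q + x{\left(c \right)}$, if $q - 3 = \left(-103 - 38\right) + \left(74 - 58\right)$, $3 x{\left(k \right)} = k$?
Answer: $- \frac{362}{3} \approx -120.67$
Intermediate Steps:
$c = 4$ ($c = 4 \cdot 1 = 4$)
$x{\left(k \right)} = \frac{k}{3}$
$q = -122$ ($q = 3 + \left(\left(-103 - 38\right) + \left(74 - 58\right)\right) = 3 + \left(-141 + \left(74 - 58\right)\right) = 3 + \left(-141 + 16\right) = 3 - 125 = -122$)
$q + x{\left(c \right)} = -122 + \frac{1}{3} \cdot 4 = -122 + \frac{4}{3} = - \frac{362}{3}$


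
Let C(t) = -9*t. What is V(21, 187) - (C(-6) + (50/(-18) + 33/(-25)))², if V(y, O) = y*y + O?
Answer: -94275484/50625 ≈ -1862.2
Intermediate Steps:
V(y, O) = O + y² (V(y, O) = y² + O = O + y²)
V(21, 187) - (C(-6) + (50/(-18) + 33/(-25)))² = (187 + 21²) - (-9*(-6) + (50/(-18) + 33/(-25)))² = (187 + 441) - (54 + (50*(-1/18) + 33*(-1/25)))² = 628 - (54 + (-25/9 - 33/25))² = 628 - (54 - 922/225)² = 628 - (11228/225)² = 628 - 1*126067984/50625 = 628 - 126067984/50625 = -94275484/50625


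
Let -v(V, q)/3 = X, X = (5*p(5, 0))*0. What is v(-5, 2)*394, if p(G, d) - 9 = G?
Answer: 0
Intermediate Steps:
p(G, d) = 9 + G
X = 0 (X = (5*(9 + 5))*0 = (5*14)*0 = 70*0 = 0)
v(V, q) = 0 (v(V, q) = -3*0 = 0)
v(-5, 2)*394 = 0*394 = 0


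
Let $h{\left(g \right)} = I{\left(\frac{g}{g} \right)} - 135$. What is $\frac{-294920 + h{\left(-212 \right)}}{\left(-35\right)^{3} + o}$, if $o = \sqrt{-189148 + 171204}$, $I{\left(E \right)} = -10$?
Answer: $\frac{12650911875}{1838283569} + \frac{590130 i \sqrt{4486}}{1838283569} \approx 6.8819 + 0.021501 i$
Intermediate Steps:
$h{\left(g \right)} = -145$ ($h{\left(g \right)} = -10 - 135 = -145$)
$o = 2 i \sqrt{4486}$ ($o = \sqrt{-17944} = 2 i \sqrt{4486} \approx 133.96 i$)
$\frac{-294920 + h{\left(-212 \right)}}{\left(-35\right)^{3} + o} = \frac{-294920 - 145}{\left(-35\right)^{3} + 2 i \sqrt{4486}} = - \frac{295065}{-42875 + 2 i \sqrt{4486}}$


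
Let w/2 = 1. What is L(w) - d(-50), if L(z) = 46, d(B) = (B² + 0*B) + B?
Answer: -2404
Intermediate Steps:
w = 2 (w = 2*1 = 2)
d(B) = B + B² (d(B) = (B² + 0) + B = B² + B = B + B²)
L(w) - d(-50) = 46 - (-50)*(1 - 50) = 46 - (-50)*(-49) = 46 - 1*2450 = 46 - 2450 = -2404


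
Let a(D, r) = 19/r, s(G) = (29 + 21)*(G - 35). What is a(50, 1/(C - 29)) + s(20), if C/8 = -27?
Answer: -5405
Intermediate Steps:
C = -216 (C = 8*(-27) = -216)
s(G) = -1750 + 50*G (s(G) = 50*(-35 + G) = -1750 + 50*G)
a(50, 1/(C - 29)) + s(20) = 19/(1/(-216 - 29)) + (-1750 + 50*20) = 19/(1/(-245)) + (-1750 + 1000) = 19/(-1/245) - 750 = 19*(-245) - 750 = -4655 - 750 = -5405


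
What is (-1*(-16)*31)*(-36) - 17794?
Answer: -35650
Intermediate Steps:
(-1*(-16)*31)*(-36) - 17794 = (16*31)*(-36) - 17794 = 496*(-36) - 17794 = -17856 - 17794 = -35650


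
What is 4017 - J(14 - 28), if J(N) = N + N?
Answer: 4045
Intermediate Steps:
J(N) = 2*N
4017 - J(14 - 28) = 4017 - 2*(14 - 28) = 4017 - 2*(-14) = 4017 - 1*(-28) = 4017 + 28 = 4045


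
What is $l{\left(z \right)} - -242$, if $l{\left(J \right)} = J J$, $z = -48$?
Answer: $2546$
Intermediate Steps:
$l{\left(J \right)} = J^{2}$
$l{\left(z \right)} - -242 = \left(-48\right)^{2} - -242 = 2304 + \left(-1 + 243\right) = 2304 + 242 = 2546$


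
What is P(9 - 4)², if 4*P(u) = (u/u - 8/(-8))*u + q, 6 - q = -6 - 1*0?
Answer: 121/4 ≈ 30.250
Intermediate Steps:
q = 12 (q = 6 - (-6 - 1*0) = 6 - (-6 + 0) = 6 - 1*(-6) = 6 + 6 = 12)
P(u) = 3 + u/2 (P(u) = ((u/u - 8/(-8))*u + 12)/4 = ((1 - 8*(-⅛))*u + 12)/4 = ((1 + 1)*u + 12)/4 = (2*u + 12)/4 = (12 + 2*u)/4 = 3 + u/2)
P(9 - 4)² = (3 + (9 - 4)/2)² = (3 + (½)*5)² = (3 + 5/2)² = (11/2)² = 121/4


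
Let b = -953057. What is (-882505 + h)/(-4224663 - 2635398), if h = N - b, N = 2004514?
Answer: -2075066/6860061 ≈ -0.30248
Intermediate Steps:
h = 2957571 (h = 2004514 - 1*(-953057) = 2004514 + 953057 = 2957571)
(-882505 + h)/(-4224663 - 2635398) = (-882505 + 2957571)/(-4224663 - 2635398) = 2075066/(-6860061) = 2075066*(-1/6860061) = -2075066/6860061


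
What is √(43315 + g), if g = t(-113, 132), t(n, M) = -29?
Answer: √43286 ≈ 208.05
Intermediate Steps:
g = -29
√(43315 + g) = √(43315 - 29) = √43286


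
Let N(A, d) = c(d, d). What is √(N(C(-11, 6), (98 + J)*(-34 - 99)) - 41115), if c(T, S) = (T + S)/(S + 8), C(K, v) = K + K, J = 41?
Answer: I*√14038997284169/18479 ≈ 202.76*I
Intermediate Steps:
C(K, v) = 2*K
c(T, S) = (S + T)/(8 + S)
N(A, d) = 2*d/(8 + d) (N(A, d) = (d + d)/(8 + d) = (2*d)/(8 + d) = 2*d/(8 + d))
√(N(C(-11, 6), (98 + J)*(-34 - 99)) - 41115) = √(2*((98 + 41)*(-34 - 99))/(8 + (98 + 41)*(-34 - 99)) - 41115) = √(2*(139*(-133))/(8 + 139*(-133)) - 41115) = √(2*(-18487)/(8 - 18487) - 41115) = √(2*(-18487)/(-18479) - 41115) = √(2*(-18487)*(-1/18479) - 41115) = √(36974/18479 - 41115) = √(-759727111/18479) = I*√14038997284169/18479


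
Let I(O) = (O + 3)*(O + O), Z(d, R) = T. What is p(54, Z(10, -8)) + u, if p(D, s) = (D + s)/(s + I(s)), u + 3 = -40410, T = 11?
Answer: -12891682/319 ≈ -40413.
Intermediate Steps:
Z(d, R) = 11
u = -40413 (u = -3 - 40410 = -40413)
I(O) = 2*O*(3 + O) (I(O) = (3 + O)*(2*O) = 2*O*(3 + O))
p(D, s) = (D + s)/(s + 2*s*(3 + s))
p(54, Z(10, -8)) + u = (54 + 11)/(11*(7 + 2*11)) - 40413 = (1/11)*65/(7 + 22) - 40413 = (1/11)*65/29 - 40413 = (1/11)*(1/29)*65 - 40413 = 65/319 - 40413 = -12891682/319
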